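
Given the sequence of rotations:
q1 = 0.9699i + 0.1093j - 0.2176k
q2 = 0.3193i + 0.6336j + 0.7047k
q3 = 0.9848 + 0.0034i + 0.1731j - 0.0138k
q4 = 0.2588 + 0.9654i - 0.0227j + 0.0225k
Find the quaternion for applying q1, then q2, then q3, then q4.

q2 · q1 = -0.2256 - 0.2149i + 0.753j - 0.5796k
q3 · q2 · q1 = -0.3598 - 0.3023i + 0.7074j - 0.5279k
q4 · q3 · q2 · q1 = 0.2267 - 0.4295i + 0.6941j + 0.5313k
0.2267 - 0.4295i + 0.6941j + 0.5313k


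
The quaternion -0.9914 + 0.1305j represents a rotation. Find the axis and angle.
axis = (0, 1, 0), θ = 345°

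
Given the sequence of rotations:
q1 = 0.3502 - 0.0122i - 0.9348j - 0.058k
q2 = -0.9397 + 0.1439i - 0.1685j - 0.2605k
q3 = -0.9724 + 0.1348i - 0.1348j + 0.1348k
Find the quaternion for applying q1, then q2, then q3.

q2 · q1 = -0.5 - 0.1719i + 0.8309j - 0.1733k
q3 · q2 · q1 = 0.6447 + 0.0111i - 0.7404j + 0.19k
0.6447 + 0.0111i - 0.7404j + 0.19k


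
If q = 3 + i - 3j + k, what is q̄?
3 - i + 3j - k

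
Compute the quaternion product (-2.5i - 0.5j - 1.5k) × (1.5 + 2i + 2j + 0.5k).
6.75 - i - 2.5j - 6.25k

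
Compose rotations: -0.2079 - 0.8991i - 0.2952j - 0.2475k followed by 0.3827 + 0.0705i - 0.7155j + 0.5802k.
-0.0838 - 0.0104i - 0.4684j - 0.8795k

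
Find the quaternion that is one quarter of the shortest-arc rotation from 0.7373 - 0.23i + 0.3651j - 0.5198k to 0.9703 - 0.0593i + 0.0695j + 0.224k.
0.8611 - 0.1997i + 0.3101j - 0.35k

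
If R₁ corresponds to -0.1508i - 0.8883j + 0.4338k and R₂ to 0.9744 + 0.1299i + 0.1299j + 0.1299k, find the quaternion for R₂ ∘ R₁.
0.0786 + 0.0248i - 0.9415j + 0.3269k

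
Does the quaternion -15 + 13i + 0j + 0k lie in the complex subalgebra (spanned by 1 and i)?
Yes. The quaternion -15 + 13i has j- and k-coefficients y = z = 0, so it lies in the complex subalgebra spanned by 1 and i.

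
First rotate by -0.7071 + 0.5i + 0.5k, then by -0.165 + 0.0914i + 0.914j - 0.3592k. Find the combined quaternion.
0.2506 + 0.3099i - 0.8716j - 0.2855k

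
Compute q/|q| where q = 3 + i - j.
0.9045 + 0.3015i - 0.3015j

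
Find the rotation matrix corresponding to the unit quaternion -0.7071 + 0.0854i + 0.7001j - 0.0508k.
[[0.0146, 0.0477, -0.9988], [0.1914, 0.9803, 0.0496], [0.9814, -0.1919, 0.0051]]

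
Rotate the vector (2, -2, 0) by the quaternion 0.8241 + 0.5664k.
(2.584, 1.15, 0)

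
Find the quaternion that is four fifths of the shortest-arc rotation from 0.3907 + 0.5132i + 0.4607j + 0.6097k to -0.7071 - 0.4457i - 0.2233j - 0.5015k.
0.6521 + 0.4659i + 0.2753j + 0.5309k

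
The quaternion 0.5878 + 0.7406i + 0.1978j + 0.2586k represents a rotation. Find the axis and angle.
axis = (0.9154, 0.2445, 0.3197), θ = 108°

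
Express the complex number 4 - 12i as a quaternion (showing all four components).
4 - 12i + 0j + 0k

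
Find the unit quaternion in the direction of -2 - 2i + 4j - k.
-0.4 - 0.4i + 0.8j - 0.2k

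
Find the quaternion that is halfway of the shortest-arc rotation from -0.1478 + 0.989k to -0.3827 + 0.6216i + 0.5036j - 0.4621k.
0.1404 - 0.3714i - 0.3009j + 0.8671k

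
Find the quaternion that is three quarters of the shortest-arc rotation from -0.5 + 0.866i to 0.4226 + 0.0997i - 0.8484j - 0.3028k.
-0.5547 + 0.2198i + 0.7558j + 0.2698k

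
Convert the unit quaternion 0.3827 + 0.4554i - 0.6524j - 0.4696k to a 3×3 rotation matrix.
[[-0.2923, -0.2348, -0.9271], [-0.9536, 0.1442, 0.2642], [0.0716, 0.9613, -0.266]]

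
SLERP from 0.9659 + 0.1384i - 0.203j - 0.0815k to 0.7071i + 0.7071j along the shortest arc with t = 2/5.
0.7664 - 0.2957i - 0.5666j - 0.0647k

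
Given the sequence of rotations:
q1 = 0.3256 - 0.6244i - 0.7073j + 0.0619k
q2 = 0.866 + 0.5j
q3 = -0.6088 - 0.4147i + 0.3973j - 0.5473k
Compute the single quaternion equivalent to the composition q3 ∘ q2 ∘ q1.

q2 · q1 = 0.6356 - 0.5098i - 0.4497j + 0.3658k
q3 · q2 · q1 = -0.2195 - 0.054i + 0.957j - 0.1815k
-0.2195 - 0.054i + 0.957j - 0.1815k


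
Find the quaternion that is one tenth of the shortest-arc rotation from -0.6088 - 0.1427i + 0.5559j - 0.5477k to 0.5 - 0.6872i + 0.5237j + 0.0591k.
-0.5212 - 0.244i + 0.6244j - 0.5281k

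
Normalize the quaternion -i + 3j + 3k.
-0.2294i + 0.6882j + 0.6882k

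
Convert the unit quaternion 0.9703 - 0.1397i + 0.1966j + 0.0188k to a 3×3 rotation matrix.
[[0.922, -0.0914, 0.3763], [-0.0184, 0.9603, 0.2785], [-0.3868, -0.2637, 0.8837]]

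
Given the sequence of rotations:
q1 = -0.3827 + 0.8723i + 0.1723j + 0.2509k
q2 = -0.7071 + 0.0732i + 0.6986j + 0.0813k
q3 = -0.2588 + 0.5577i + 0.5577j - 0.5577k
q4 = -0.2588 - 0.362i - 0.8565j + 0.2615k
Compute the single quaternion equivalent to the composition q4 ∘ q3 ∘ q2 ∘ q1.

q2 · q1 = 0.066 - 0.4835i - 0.3366j - 0.8053k
q3 · q2 · q1 = -0.0088 - 0.4749i + 0.8427j + 0.2535k
q4 · q3 · q2 · q1 = 0.4858 - 0.3114i - 0.243j - 0.7797k
0.4858 - 0.3114i - 0.243j - 0.7797k


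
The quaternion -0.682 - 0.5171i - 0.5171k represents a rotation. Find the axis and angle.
axis = (-√2/2, 0, -√2/2), θ = 266°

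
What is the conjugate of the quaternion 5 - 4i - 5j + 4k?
5 + 4i + 5j - 4k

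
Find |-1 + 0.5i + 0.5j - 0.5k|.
1.323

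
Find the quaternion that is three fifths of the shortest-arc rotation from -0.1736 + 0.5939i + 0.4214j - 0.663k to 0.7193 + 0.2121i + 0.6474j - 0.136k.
0.4227 + 0.444i + 0.6664j - 0.4244k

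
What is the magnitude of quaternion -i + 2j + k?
√6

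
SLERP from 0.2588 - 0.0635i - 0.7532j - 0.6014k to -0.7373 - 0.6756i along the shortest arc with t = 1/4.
0.4887 + 0.1816i - 0.6669j - 0.5325k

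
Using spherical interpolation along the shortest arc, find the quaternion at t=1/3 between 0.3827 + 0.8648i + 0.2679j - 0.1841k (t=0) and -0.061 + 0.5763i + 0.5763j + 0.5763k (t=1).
0.2585 + 0.8637i + 0.4232j + 0.0897k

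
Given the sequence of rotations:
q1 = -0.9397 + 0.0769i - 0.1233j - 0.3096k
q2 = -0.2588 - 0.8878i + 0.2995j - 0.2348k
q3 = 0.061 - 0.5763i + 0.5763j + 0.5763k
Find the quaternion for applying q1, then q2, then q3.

q2 · q1 = 0.2757 + 0.6927i - 0.5424j + 0.3872k
q3 · q2 · q1 = 0.5055 + 0.4191i + 0.7481j + 0.0959k
0.5055 + 0.4191i + 0.7481j + 0.0959k


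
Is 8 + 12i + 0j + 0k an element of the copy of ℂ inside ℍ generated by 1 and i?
Yes. The quaternion 8 + 12i has j- and k-coefficients y = z = 0, so it lies in the complex subalgebra spanned by 1 and i.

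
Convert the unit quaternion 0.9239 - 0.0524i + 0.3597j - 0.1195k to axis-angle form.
axis = (-0.1369, 0.9401, -0.3123), θ = π/4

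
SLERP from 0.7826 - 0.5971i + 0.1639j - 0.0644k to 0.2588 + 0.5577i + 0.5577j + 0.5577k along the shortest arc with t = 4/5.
-0.0103 - 0.697i - 0.4721j - 0.5396k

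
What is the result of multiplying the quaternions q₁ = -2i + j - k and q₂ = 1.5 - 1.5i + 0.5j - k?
-4.5 - 3.5i + j - k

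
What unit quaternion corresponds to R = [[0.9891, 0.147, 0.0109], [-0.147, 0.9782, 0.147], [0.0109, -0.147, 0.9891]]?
0.9945 - 0.0739i - 0.0739k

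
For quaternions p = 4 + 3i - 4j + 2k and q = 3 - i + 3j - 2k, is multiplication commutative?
No: pq = 31 + 7i + 4j + 3k ≠ 31 + 3i - 4j - 7k = qp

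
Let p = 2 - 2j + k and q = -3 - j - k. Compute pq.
-7 + 3i + 4j - 5k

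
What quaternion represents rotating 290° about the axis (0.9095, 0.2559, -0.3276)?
-0.8192 + 0.5217i + 0.1468j - 0.1879k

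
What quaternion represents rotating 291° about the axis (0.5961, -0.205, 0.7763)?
-0.8241 + 0.3376i - 0.1161j + 0.4397k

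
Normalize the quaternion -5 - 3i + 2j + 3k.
-0.7293 - 0.4376i + 0.2917j + 0.4376k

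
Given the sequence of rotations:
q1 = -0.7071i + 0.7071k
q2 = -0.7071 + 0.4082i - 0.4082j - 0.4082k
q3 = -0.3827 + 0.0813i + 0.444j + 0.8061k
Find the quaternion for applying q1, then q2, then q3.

q2 · q1 = 0.5773 + 0.2114i - 0.7886k
q3 · q2 · q1 = 0.3976 - 0.3841i + 0.4908j + 0.6733k
0.3976 - 0.3841i + 0.4908j + 0.6733k


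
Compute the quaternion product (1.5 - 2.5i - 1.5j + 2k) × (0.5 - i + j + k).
-2.25 - 6.25i + 1.25j - 1.5k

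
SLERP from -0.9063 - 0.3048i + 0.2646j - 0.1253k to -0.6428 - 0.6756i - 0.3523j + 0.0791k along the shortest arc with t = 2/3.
-0.791 - 0.5924i - 0.1527j + 0.01k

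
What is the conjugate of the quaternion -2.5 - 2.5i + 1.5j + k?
-2.5 + 2.5i - 1.5j - k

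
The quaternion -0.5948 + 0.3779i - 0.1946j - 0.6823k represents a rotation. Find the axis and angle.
axis = (0.4701, -0.2421, -0.8488), θ = 253°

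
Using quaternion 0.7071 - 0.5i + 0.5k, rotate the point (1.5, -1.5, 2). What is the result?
(0.811, 2.475, 1.311)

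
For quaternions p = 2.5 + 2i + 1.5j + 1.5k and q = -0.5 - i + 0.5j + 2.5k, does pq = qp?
No: pq = -3.75 - 0.5i - 6j + 8k ≠ -3.75 - 6.5i + 7j + 3k = qp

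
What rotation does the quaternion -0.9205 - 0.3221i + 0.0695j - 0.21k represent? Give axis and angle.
axis = (-0.8243, 0.1779, -0.5374), θ = 314°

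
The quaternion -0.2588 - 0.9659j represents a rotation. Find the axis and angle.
axis = (0, -1, 0), θ = 7π/6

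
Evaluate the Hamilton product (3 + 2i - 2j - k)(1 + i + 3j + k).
8 + 6i + 4j + 10k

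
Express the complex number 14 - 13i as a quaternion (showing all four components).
14 - 13i + 0j + 0k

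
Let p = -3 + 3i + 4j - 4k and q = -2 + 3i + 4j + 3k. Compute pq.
-7 + 13i - 41j - k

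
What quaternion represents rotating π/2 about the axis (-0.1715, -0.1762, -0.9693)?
0.7071 - 0.1213i - 0.1246j - 0.6854k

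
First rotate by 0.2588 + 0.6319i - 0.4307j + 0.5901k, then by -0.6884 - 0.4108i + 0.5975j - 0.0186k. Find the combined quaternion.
0.3497 - 0.1967i + 0.6818j - 0.6117k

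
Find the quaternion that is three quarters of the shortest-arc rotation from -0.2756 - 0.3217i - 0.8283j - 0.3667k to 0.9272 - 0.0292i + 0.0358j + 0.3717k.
-0.8564 - 0.0755i - 0.2867j - 0.4228k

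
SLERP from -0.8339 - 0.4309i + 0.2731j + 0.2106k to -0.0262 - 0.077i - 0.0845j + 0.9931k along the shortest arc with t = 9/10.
-0.1388 - 0.1326i - 0.0437j + 0.9804k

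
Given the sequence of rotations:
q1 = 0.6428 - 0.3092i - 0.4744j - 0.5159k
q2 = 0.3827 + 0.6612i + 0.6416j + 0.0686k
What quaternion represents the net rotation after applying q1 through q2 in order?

q2 · q1 = 0.7902 + 0.0082i + 0.5508j - 0.2686k
0.7902 + 0.0082i + 0.5508j - 0.2686k


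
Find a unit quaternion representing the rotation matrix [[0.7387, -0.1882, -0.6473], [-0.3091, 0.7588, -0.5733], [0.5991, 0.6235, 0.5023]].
0.866 + 0.3455i - 0.3598j - 0.0349k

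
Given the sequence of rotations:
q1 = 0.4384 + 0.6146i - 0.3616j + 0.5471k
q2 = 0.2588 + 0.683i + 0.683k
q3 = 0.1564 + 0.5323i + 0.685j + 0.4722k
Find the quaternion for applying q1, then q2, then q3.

q2 · q1 = -0.68 + 0.7055i - 0.0475j + 0.194k
q3 · q2 · q1 = -0.541 - 0.0963i - 0.2434j - 0.7993k
-0.541 - 0.0963i - 0.2434j - 0.7993k


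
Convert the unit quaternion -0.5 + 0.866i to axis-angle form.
axis = (1, 0, 0), θ = 4π/3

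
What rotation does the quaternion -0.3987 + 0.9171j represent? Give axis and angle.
axis = (0, 1, 0), θ = 227°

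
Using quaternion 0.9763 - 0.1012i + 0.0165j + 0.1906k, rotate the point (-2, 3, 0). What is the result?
(-2.98, 1.983, -0.432)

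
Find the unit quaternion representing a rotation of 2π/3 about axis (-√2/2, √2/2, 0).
0.5 - 0.6124i + 0.6124j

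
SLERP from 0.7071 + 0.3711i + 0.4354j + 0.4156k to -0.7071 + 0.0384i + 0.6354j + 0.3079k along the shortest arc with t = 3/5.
0.9511 + 0.1789i - 0.2517j - 0.0068k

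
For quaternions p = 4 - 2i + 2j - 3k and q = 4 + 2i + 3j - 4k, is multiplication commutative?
No: pq = 2 + i + 6j - 38k ≠ 2 - i + 34j - 18k = qp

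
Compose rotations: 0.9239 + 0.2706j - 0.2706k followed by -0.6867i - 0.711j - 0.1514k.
0.1514 - 0.4011i - 0.8427j - 0.3257k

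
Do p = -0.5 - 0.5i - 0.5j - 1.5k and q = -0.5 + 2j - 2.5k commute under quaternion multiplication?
No: pq = -2.5 + 4.5i - 2j + k ≠ -2.5 - 4i + 0.5j + 3k = qp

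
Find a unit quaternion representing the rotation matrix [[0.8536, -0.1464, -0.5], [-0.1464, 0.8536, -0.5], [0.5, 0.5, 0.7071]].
0.9239 + 0.2706i - 0.2706j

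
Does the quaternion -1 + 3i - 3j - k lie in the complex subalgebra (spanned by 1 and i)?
No. The quaternion -1 + 3i - 3j - k has j-coefficient y = -3 and k-coefficient z = -1, not both zero, so it does not lie in the complex subalgebra spanned by 1 and i.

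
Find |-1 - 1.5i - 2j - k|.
2.872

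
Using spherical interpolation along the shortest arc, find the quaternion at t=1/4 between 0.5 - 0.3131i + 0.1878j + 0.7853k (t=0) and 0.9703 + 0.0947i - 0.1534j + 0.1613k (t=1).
0.6878 - 0.2253i + 0.1069j + 0.6817k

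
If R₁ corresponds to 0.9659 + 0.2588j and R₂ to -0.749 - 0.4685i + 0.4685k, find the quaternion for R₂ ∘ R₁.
-0.7235 - 0.5738i - 0.1938j + 0.3313k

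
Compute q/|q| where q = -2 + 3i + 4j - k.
-0.3651 + 0.5477i + 0.7303j - 0.1826k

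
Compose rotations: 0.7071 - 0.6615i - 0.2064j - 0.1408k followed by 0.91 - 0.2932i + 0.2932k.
0.4908 - 0.7488i - 0.4231j + 0.1397k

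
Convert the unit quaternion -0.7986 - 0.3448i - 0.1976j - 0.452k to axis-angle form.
axis = (-0.5729, -0.3283, -0.751), θ = 286°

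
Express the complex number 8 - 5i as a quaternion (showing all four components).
8 - 5i + 0j + 0k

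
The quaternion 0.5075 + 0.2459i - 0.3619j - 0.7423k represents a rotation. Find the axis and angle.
axis = (0.2854, -0.42, -0.8615), θ = 119°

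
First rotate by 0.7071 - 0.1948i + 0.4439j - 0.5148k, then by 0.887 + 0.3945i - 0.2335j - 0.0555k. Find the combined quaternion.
0.7791 + 0.251i + 0.4425j - 0.3662k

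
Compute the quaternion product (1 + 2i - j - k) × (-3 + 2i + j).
-6 - 3i + 2j + 7k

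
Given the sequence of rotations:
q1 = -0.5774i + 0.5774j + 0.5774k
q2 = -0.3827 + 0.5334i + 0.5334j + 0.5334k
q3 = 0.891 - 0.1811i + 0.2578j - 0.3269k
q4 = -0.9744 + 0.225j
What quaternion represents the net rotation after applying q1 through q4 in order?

q2 · q1 = -0.308 + 0.221i - 0.8369j + 0.395k
q3 · q2 · q1 = 0.1105 + 0.0809i - 0.8258j + 0.5472k
q4 · q3 · q2 · q1 = 0.0781 + 0.0443i + 0.8295j - 0.5514k
0.0781 + 0.0443i + 0.8295j - 0.5514k


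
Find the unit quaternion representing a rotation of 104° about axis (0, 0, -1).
0.6157 - 0.788k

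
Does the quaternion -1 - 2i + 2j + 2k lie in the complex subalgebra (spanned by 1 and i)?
No. The quaternion -1 - 2i + 2j + 2k has j-coefficient y = 2 and k-coefficient z = 2, not both zero, so it does not lie in the complex subalgebra spanned by 1 and i.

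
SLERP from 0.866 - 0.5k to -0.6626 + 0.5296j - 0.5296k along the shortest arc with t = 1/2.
0.9447 - 0.3273j + 0.0183k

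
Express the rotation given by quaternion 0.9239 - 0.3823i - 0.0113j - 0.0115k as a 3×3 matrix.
[[0.9995, 0.0299, -0.0121], [-0.0126, 0.7074, 0.7067], [0.0297, -0.7062, 0.7074]]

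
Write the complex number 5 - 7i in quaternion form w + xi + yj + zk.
5 - 7i + 0j + 0k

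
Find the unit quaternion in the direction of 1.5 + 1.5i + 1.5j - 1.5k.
0.5 + 0.5i + 0.5j - 0.5k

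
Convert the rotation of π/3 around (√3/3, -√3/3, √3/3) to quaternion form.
0.866 + 0.2887i - 0.2887j + 0.2887k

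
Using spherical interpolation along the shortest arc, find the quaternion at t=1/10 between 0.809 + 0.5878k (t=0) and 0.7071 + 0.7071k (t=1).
0.7997 + 0.6004k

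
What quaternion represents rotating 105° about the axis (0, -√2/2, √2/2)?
0.6088 - 0.561j + 0.561k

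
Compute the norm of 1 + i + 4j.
√18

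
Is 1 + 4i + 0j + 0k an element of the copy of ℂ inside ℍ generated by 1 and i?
Yes. The quaternion 1 + 4i has j- and k-coefficients y = z = 0, so it lies in the complex subalgebra spanned by 1 and i.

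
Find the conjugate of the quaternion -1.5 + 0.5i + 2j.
-1.5 - 0.5i - 2j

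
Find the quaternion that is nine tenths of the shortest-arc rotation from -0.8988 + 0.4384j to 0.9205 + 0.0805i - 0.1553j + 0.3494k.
-0.9272 - 0.0729i + 0.1861j - 0.3166k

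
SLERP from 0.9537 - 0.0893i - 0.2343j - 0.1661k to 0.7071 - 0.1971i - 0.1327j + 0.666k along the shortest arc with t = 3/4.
0.8376 - 0.183i - 0.173j + 0.4847k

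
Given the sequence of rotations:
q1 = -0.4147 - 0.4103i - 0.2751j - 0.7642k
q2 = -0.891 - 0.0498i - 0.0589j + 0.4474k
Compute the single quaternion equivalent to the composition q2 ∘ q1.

q2 · q1 = 0.6748 + 0.5543i + 0.0479j + 0.4849k
0.6748 + 0.5543i + 0.0479j + 0.4849k


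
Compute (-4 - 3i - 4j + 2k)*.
-4 + 3i + 4j - 2k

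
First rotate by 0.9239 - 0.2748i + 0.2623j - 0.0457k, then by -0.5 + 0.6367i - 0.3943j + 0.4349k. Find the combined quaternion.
-0.1637 + 0.6296i - 0.5859j + 0.4833k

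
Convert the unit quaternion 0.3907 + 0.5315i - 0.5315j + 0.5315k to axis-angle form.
axis = (√3/3, -√3/3, √3/3), θ = 134°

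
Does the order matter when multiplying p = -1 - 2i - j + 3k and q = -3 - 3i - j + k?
Yes: pq = -7 + 11i - 3j - 11k ≠ -7 + 7i + 11j - 9k = qp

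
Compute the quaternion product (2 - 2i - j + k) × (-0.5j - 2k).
1.5 + 2.5i - 5j - 3k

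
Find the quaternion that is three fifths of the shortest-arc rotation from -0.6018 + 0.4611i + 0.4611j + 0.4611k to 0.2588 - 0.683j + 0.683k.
-0.5232 + 0.2502i + 0.7691j - 0.2686k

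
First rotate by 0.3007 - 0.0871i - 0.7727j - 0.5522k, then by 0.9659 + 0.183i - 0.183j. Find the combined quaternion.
0.165 + 0.072i - 0.7003j - 0.6907k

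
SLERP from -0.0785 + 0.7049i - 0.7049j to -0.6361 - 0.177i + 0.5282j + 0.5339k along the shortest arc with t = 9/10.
0.5874 + 0.2532i - 0.5829j - 0.5011k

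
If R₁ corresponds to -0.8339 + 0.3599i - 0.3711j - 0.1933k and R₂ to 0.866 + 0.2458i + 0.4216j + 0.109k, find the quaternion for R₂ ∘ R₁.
-0.6331 + 0.0657i - 0.5862j - 0.5012k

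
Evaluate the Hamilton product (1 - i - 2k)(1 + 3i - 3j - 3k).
-2 - 4i - 12j - 2k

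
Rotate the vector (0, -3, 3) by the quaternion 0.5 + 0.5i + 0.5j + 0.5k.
(3, 0, -3)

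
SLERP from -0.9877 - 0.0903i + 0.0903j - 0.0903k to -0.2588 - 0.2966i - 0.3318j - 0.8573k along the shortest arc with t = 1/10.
-0.9714 - 0.1244i + 0.0424j - 0.1976k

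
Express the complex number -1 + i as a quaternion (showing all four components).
-1 + i + 0j + 0k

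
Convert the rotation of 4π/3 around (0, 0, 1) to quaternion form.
-0.5 + 0.866k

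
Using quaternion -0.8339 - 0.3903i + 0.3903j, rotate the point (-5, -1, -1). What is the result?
(-2.521, 1.479, -4.296)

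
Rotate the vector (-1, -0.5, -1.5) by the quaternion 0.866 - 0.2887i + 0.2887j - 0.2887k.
(-1.833, -0.167, -0.333)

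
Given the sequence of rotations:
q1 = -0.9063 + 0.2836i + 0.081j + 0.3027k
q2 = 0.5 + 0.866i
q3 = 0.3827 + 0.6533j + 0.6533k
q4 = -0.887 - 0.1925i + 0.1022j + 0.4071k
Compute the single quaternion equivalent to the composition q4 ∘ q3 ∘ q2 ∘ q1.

q2 · q1 = -0.6987 - 0.6431i - 0.2216j + 0.2215k
q3 · q2 · q1 = -0.2673 + 0.0434i - 0.9614j + 0.0484k
q4 · q3 · q2 · q1 = 0.324 + 0.4093i + 0.8524j + 0.0289k
0.324 + 0.4093i + 0.8524j + 0.0289k


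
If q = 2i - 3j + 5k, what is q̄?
-2i + 3j - 5k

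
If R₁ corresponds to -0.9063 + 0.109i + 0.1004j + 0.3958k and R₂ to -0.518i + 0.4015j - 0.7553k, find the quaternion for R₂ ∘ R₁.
0.3151 + 0.7042i - 0.2412j + 0.5888k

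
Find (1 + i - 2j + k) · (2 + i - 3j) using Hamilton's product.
-5 + 6i - 6j + k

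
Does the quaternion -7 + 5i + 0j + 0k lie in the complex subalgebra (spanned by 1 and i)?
Yes. The quaternion -7 + 5i has j- and k-coefficients y = z = 0, so it lies in the complex subalgebra spanned by 1 and i.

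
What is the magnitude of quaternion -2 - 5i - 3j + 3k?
√47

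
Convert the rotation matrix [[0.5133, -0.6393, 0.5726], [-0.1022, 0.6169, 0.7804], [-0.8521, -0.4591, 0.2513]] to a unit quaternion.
0.7716 - 0.4016i + 0.4616j + 0.174k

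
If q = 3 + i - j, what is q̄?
3 - i + j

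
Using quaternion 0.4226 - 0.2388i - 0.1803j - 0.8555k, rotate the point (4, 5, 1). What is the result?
(2.187, -4.927, 3.598)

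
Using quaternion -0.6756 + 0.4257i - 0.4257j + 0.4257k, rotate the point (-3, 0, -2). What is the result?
(-2.701, 2.387, 0.088)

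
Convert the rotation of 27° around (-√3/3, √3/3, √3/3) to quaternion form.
0.9724 - 0.1348i + 0.1348j + 0.1348k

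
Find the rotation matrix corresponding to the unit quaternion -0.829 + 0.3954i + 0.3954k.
[[0.6873, 0.6556, 0.3127], [-0.6556, 0.3746, 0.6556], [0.3127, -0.6556, 0.6873]]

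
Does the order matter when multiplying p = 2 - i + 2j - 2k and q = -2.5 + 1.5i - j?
Yes: pq = -1.5 + 3.5i - 10j + 3k ≠ -1.5 + 7.5i - 4j + 7k = qp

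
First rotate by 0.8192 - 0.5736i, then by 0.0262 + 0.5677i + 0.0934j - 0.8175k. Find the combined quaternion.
0.3471 + 0.45i + 0.5454j - 0.6161k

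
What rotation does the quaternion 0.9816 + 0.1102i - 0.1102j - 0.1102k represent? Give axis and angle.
axis = (√3/3, -√3/3, -√3/3), θ = 22°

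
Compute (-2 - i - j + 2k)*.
-2 + i + j - 2k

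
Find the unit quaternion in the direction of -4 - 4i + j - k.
-0.686 - 0.686i + 0.1715j - 0.1715k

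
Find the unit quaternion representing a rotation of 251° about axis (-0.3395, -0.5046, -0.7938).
-0.5807 - 0.2764i - 0.4108j - 0.6462k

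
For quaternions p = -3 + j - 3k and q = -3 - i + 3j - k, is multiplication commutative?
No: pq = 3 + 11i - 9j + 13k ≠ 3 - 5i - 15j + 11k = qp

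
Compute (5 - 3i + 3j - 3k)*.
5 + 3i - 3j + 3k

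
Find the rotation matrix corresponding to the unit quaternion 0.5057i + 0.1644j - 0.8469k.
[[-0.4885, 0.1663, -0.8566], [0.1663, -0.9459, -0.2785], [-0.8566, -0.2785, 0.4345]]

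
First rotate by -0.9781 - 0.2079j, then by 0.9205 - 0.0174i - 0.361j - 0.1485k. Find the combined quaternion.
-0.9754 - 0.0139i + 0.1617j + 0.1489k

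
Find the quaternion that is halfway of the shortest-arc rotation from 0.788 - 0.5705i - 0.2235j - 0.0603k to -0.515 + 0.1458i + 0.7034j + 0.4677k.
0.712 - 0.3914i - 0.5065j - 0.2885k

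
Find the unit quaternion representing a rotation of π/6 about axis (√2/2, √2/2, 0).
0.9659 + 0.183i + 0.183j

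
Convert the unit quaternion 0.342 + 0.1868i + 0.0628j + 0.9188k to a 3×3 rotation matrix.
[[-0.6963, -0.605, 0.3862], [0.6519, -0.7582, -0.0124], [0.3003, 0.2432, 0.9223]]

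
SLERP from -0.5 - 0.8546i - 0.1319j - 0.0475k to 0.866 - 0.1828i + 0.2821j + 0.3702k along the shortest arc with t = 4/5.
-0.8949 - 0.0595i - 0.2835j - 0.3395k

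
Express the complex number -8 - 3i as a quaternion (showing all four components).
-8 - 3i + 0j + 0k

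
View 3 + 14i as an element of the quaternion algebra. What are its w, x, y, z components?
3 + 14i + 0j + 0k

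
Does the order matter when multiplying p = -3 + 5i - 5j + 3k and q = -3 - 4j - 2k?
Yes: pq = -5 + 7i + 37j - 23k ≠ -5 - 37i + 17j + 17k = qp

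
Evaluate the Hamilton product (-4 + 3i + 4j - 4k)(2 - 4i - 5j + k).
28 + 6i + 41j - 11k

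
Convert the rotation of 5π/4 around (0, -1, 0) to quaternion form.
-0.3827 - 0.9239j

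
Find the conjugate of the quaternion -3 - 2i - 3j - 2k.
-3 + 2i + 3j + 2k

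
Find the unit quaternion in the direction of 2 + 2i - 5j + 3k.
0.3086 + 0.3086i - 0.7715j + 0.4629k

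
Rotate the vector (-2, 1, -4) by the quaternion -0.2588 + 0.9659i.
(-2, -2.866, 2.964)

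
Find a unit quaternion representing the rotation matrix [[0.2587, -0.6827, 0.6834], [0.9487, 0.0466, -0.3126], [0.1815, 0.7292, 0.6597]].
0.7009 + 0.3716i + 0.179j + 0.5819k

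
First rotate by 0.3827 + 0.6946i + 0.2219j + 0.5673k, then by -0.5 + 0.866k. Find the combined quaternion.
-0.6826 - 0.5395i + 0.4906j + 0.0478k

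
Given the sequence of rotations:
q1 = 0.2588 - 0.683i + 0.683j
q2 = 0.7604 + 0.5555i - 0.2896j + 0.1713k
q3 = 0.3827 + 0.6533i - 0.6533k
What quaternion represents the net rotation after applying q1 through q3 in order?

q2 · q1 = 0.774 - 0.4926i + 0.3274j + 0.2259k
q3 · q2 · q1 = 0.7656 + 0.531i + 0.2995j - 0.2053k
0.7656 + 0.531i + 0.2995j - 0.2053k


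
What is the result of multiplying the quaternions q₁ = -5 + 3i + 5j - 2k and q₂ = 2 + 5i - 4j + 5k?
5 - 2i + 5j - 66k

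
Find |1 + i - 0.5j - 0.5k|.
1.581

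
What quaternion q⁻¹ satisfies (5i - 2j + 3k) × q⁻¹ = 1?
-0.1316i + 0.0526j - 0.0789k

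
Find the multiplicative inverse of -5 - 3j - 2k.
-0.1316 + 0.0789j + 0.0526k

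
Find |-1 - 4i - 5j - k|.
√43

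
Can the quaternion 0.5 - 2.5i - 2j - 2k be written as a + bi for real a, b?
No. The quaternion 0.5 - 2.5i - 2j - 2k has j-coefficient y = -2 and k-coefficient z = -2, not both zero, so it does not lie in the complex subalgebra spanned by 1 and i.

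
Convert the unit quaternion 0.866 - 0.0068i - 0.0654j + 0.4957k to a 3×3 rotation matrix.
[[0.5, -0.8577, -0.12], [0.8594, 0.5085, -0.0531], [0.1065, -0.0766, 0.9914]]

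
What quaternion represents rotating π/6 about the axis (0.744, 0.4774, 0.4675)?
0.9659 + 0.1926i + 0.1236j + 0.121k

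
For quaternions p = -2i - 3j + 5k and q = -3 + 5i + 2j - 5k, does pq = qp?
No: pq = 41 + 11i + 24j - 4k ≠ 41 + i - 6j - 26k = qp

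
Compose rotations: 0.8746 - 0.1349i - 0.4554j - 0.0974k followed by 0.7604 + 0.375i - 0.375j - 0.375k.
0.5083 + 0.0911i - 0.5871j - 0.6234k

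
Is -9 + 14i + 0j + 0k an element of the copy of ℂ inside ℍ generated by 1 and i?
Yes. The quaternion -9 + 14i has j- and k-coefficients y = z = 0, so it lies in the complex subalgebra spanned by 1 and i.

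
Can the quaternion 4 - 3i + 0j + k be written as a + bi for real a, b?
No. The quaternion 4 - 3i + k has j-coefficient y = 0 and k-coefficient z = 1, not both zero, so it does not lie in the complex subalgebra spanned by 1 and i.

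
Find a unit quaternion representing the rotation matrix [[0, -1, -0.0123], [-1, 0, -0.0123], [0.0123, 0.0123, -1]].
-0.0087 - 0.7071i + 0.7071j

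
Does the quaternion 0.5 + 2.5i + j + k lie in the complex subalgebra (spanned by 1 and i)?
No. The quaternion 0.5 + 2.5i + j + k has j-coefficient y = 1 and k-coefficient z = 1, not both zero, so it does not lie in the complex subalgebra spanned by 1 and i.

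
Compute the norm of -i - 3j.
√10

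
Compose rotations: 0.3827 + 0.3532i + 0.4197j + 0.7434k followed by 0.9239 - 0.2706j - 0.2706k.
0.6683 + 0.2387i + 0.1886j + 0.6788k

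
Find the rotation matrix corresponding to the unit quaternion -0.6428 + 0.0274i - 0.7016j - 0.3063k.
[[-0.1721, -0.4322, 0.8852], [0.3553, 0.8109, 0.465], [-0.9188, 0.3946, 0.014]]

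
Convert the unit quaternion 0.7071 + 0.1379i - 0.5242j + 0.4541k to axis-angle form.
axis = (0.195, -0.7413, 0.6422), θ = π/2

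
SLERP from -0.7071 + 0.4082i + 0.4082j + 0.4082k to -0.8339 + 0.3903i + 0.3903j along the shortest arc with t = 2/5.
-0.7753 + 0.4102i + 0.4102j + 0.2499k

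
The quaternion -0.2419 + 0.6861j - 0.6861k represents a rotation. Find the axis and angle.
axis = (0, √2/2, -√2/2), θ = 208°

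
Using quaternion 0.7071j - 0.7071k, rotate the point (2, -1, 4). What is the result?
(-2, -4, 1)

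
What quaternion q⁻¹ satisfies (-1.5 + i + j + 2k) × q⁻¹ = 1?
-0.1818 - 0.1212i - 0.1212j - 0.2424k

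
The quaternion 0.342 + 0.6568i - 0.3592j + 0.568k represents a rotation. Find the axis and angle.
axis = (0.6989, -0.3822, 0.6044), θ = 140°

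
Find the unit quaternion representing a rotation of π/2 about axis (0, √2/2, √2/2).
0.7071 + 0.5j + 0.5k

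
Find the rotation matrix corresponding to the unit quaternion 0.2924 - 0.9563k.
[[-0.829, 0.5592, 0], [-0.5592, -0.829, 0], [0, 0, 1]]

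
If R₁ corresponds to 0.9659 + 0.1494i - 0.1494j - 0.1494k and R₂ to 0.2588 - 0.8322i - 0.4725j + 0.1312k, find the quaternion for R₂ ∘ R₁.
0.3233 - 0.675i - 0.5998j + 0.283k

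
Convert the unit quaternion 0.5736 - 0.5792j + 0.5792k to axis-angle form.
axis = (0, -√2/2, √2/2), θ = 110°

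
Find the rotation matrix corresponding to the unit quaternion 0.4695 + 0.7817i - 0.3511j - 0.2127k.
[[0.663, -0.3492, -0.6622], [-0.7486, -0.3126, -0.5847], [-0.0029, 0.8834, -0.4687]]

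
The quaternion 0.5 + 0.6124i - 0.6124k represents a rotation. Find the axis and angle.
axis = (√2/2, 0, -√2/2), θ = 2π/3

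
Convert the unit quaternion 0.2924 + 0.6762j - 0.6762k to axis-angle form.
axis = (0, √2/2, -√2/2), θ = 146°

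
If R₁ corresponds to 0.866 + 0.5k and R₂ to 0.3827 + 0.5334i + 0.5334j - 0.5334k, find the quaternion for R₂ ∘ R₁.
0.5981 + 0.7286i + 0.1952j - 0.2706k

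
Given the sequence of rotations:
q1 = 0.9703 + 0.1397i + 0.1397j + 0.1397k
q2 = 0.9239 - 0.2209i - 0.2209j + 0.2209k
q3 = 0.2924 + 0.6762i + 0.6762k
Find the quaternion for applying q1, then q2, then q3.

q2 · q1 = 0.9273 - 0.147i - 0.0236j + 0.3434k
q3 · q2 · q1 = 0.1383 + 0.6i - 0.3385j + 0.7115k
0.1383 + 0.6i - 0.3385j + 0.7115k


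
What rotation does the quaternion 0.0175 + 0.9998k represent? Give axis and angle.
axis = (0, 0, 1), θ = 178°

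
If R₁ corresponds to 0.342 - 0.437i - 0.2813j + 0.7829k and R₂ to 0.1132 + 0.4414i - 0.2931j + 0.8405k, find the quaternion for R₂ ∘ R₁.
-0.5089 + 0.1085i - 0.845j + 0.1238k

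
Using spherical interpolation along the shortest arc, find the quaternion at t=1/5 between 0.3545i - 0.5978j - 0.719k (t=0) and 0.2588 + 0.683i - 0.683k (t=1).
0.0567 + 0.4432i - 0.4951j - 0.7451k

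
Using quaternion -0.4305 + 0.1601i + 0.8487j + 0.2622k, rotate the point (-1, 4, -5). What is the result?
(5.802, 0.284, 2.873)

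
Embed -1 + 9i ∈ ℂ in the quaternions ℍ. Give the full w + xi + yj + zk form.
-1 + 9i + 0j + 0k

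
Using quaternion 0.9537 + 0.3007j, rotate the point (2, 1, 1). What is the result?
(2.212, 1, -0.328)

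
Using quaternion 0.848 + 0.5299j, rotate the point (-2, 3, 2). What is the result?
(0.921, 3, 2.674)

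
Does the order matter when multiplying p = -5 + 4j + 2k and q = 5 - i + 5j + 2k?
Yes: pq = -49 + 3i - 7j + 4k ≠ -49 + 7i - 3j - 4k = qp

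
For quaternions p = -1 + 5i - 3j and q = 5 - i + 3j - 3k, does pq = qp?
No: pq = 9 + 35i - 3j + 15k ≠ 9 + 17i - 33j - 9k = qp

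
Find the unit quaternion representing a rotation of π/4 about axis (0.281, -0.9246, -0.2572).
0.9239 + 0.1075i - 0.3538j - 0.0984k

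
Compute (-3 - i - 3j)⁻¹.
-0.1579 + 0.0526i + 0.1579j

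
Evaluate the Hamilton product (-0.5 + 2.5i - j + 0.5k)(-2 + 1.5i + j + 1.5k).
-2.5 - 7.75i - 1.5j + 2.25k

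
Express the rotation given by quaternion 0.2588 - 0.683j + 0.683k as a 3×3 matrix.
[[-0.866, -0.3535, -0.3535], [0.3535, 0.067, -0.933], [0.3535, -0.933, 0.067]]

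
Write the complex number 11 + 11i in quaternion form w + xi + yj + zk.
11 + 11i + 0j + 0k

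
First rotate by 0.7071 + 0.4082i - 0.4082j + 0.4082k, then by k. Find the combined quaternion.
-0.4082 + 0.4082i + 0.4082j + 0.7071k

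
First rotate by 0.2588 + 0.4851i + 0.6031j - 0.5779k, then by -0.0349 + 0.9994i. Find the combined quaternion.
-0.4938 + 0.2417i + 0.5565j + 0.6229k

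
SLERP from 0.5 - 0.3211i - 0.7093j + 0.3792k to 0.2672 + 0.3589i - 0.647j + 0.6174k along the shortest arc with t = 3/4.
0.3475 + 0.1933i - 0.7034j + 0.5892k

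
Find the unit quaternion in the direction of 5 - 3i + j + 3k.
0.7538 - 0.4523i + 0.1508j + 0.4523k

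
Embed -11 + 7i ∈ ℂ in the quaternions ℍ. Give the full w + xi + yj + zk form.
-11 + 7i + 0j + 0k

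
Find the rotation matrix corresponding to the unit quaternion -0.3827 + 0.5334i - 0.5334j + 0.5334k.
[[-0.1381, -0.1608, 0.9773], [-0.9773, -0.1381, -0.1608], [0.1608, -0.9773, -0.1381]]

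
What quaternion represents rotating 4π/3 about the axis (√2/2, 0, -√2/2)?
-0.5 + 0.6124i - 0.6124k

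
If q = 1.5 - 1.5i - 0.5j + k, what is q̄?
1.5 + 1.5i + 0.5j - k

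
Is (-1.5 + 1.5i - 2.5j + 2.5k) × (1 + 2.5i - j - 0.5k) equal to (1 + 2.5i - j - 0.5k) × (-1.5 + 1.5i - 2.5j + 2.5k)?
No: pq = -6.5 + 1.5i + 6j + 8k ≠ -6.5 - 6i - 8j - 1.5k = qp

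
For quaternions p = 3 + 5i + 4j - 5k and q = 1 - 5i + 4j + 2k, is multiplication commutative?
No: pq = 22 + 18i + 31j + 41k ≠ 22 - 38i + j - 39k = qp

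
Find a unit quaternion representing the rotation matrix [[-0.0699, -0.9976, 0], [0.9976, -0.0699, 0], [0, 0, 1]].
0.6819 + 0.7314k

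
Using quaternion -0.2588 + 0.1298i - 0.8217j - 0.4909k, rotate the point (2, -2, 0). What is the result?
(-0.73, -0.887, -2.585)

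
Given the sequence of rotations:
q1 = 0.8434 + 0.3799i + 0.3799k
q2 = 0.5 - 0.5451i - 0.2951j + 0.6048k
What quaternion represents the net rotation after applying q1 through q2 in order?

q2 · q1 = 0.399 - 0.3819i + 0.188j + 0.8121k
0.399 - 0.3819i + 0.188j + 0.8121k


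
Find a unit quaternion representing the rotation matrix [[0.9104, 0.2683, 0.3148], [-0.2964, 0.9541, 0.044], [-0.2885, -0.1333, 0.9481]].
0.9763 - 0.0454i + 0.1545j - 0.1446k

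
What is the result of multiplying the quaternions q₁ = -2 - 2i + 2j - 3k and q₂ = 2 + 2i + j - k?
-5 - 7i - 6j - 10k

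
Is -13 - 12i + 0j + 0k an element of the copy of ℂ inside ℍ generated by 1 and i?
Yes. The quaternion -13 - 12i has j- and k-coefficients y = z = 0, so it lies in the complex subalgebra spanned by 1 and i.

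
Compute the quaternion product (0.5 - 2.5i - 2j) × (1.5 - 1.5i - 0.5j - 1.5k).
-4 - 1.5i - 7j - 2.5k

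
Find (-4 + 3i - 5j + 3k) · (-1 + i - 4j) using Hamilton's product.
-19 + 5i + 24j - 10k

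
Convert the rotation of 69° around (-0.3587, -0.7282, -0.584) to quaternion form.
0.8241 - 0.2032i - 0.4125j - 0.3308k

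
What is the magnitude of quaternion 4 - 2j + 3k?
√29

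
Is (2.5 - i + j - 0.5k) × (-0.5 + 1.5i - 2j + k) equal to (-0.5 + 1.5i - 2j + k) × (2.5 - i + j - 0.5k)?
No: pq = 2.75 + 4.25i - 5.25j + 3.25k ≠ 2.75 + 4.25i - 5.75j + 2.25k = qp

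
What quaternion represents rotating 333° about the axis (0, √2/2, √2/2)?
-0.9724 + 0.1651j + 0.1651k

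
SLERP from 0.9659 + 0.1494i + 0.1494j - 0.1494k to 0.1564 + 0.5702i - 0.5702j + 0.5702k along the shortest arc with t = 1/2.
0.7687 + 0.4929i - 0.2882j + 0.2882k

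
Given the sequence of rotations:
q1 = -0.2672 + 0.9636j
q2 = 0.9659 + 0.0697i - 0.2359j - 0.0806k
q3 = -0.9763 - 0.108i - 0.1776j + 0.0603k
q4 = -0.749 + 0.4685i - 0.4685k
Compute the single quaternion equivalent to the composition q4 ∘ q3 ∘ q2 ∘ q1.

q2 · q1 = -0.0308 + 0.059i + 0.9938j + 0.0887k
q3 · q2 · q1 = 0.2076 - 0.13i - 0.9516j - 0.1853k
q4 · q3 · q2 · q1 = -0.1814 - 0.2512i + 0.8605j - 0.4043k
-0.1814 - 0.2512i + 0.8605j - 0.4043k


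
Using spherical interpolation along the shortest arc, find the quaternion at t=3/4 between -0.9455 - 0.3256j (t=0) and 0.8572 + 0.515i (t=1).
-0.9134 - 0.3977i - 0.0866j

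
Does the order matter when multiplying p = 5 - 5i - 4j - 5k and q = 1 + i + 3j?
Yes: pq = 22 + 15i + 6j - 16k ≠ 22 - 15i + 16j + 6k = qp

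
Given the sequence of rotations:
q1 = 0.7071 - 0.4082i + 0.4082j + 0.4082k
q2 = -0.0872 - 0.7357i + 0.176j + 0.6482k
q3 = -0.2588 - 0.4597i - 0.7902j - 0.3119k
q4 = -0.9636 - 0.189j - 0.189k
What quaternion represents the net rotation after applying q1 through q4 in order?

q2 · q1 = -0.6984 - 0.6774i + 0.1246j + 0.1943k
q3 · q2 · q1 = 0.0284 + 0.3817i + 0.8202j - 0.425k
q4 · q3 · q2 · q1 = 0.0473 - 0.1325i - 0.8679j + 0.4763k
0.0473 - 0.1325i - 0.8679j + 0.4763k


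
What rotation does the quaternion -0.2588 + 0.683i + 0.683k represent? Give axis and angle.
axis = (√2/2, 0, √2/2), θ = 7π/6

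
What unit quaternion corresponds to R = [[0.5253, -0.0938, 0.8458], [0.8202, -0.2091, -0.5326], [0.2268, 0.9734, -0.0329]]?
0.5664 + 0.6647i + 0.2732j + 0.4034k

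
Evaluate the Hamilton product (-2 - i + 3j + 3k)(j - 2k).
3 - 9i - 4j + 3k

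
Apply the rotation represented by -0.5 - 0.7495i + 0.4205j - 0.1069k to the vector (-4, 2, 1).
(-4.229, 0.962, -1.481)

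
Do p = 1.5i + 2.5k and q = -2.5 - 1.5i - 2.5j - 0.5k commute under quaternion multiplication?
No: pq = 3.5 + 2.5i - 3j - 10k ≠ 3.5 - 10i + 3j - 2.5k = qp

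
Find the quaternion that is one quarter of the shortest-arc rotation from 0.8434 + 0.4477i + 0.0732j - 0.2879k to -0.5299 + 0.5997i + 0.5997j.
0.9373 + 0.1852i - 0.1476j - 0.2558k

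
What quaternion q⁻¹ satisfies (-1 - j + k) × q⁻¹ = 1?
-0.3333 + 0.3333j - 0.3333k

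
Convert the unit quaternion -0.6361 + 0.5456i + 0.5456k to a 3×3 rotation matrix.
[[0.4046, 0.6941, 0.5954], [-0.6941, -0.1907, 0.6941], [0.5954, -0.6941, 0.4046]]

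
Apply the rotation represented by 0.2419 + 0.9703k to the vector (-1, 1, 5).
(0.414, -1.352, 5)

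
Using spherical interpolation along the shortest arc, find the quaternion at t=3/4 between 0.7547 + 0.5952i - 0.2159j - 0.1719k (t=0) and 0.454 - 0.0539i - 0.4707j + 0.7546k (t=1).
0.6369 + 0.1497i - 0.4739j + 0.5893k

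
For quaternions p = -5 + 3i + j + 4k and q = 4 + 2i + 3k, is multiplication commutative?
No: pq = -38 + 5i + 3j - k ≠ -38 - i + 5j + 3k = qp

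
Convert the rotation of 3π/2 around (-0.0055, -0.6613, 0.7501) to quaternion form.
-0.7071 - 0.0039i - 0.4676j + 0.5304k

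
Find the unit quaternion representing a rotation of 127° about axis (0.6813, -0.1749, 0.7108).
0.4462 + 0.6097i - 0.1565j + 0.6361k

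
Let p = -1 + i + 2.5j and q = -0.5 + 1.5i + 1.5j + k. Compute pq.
-4.75 + 0.5i - 3.75j - 3.25k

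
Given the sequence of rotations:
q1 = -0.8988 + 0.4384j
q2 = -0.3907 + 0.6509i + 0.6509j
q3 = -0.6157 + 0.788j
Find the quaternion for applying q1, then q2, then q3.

q2 · q1 = 0.0658 - 0.585i - 0.7563j + 0.2854k
q3 · q2 · q1 = 0.5555 + 0.5851i + 0.5175j + 0.2853k
0.5555 + 0.5851i + 0.5175j + 0.2853k


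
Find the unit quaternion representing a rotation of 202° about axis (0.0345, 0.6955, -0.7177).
-0.1908 + 0.0339i + 0.6827j - 0.7045k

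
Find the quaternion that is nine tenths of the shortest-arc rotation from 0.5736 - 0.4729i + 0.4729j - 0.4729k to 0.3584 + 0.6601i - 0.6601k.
0.4245 + 0.5694i + 0.0657j - 0.7008k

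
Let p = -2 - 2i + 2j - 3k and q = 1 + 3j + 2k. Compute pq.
-2 + 11i - 13k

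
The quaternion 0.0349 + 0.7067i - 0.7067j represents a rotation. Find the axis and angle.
axis = (√2/2, -√2/2, 0), θ = 176°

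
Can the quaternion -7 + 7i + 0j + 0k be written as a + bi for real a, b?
Yes. The quaternion -7 + 7i has j- and k-coefficients y = z = 0, so it lies in the complex subalgebra spanned by 1 and i.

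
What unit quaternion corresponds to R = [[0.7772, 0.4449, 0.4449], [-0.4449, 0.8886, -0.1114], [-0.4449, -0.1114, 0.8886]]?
0.9427 + 0.236j - 0.236k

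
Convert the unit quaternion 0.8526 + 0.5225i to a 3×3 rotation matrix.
[[1, 0, 0], [0, 0.454, -0.891], [0, 0.891, 0.454]]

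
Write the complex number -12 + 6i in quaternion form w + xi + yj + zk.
-12 + 6i + 0j + 0k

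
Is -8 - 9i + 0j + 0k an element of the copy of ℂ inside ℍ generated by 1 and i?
Yes. The quaternion -8 - 9i has j- and k-coefficients y = z = 0, so it lies in the complex subalgebra spanned by 1 and i.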